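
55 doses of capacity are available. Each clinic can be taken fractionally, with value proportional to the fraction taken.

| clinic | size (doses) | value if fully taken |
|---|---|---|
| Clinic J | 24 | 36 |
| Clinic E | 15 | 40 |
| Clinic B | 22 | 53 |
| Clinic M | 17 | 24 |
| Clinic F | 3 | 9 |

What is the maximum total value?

Rank by value-to-size ratio: Clinic F 9/3≈3, Clinic E 40/15≈2.67, Clinic B 53/22≈2.41, Clinic J 36/24≈1.5, Clinic M 24/17≈1.41.
Take all of Clinic F (3 doses, value 9) → 52 doses left.
Take all of Clinic E (15 doses, value 40) → 37 doses left.
All 22 doses of Clinic B fit (value 53) → 15 remain.
15 doses left: a 15/24 share of Clinic J gives 36×15/24 = 22.5.
Total value = 124.5.

124.5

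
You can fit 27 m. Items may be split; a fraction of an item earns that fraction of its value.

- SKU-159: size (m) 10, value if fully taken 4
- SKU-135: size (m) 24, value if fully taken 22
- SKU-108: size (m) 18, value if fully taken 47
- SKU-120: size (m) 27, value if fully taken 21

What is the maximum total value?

Best value per unit of size first: SKU-108 47/18≈2.61, SKU-135 22/24≈0.917, SKU-120 21/27≈0.778, SKU-159 4/10≈0.4.
Take all of SKU-108 (18 m, value 47) — 9 m left.
9 m left: a 9/24 share of SKU-135 gives 22×9/24 = 8.25.
Total value = 55.25.

55.25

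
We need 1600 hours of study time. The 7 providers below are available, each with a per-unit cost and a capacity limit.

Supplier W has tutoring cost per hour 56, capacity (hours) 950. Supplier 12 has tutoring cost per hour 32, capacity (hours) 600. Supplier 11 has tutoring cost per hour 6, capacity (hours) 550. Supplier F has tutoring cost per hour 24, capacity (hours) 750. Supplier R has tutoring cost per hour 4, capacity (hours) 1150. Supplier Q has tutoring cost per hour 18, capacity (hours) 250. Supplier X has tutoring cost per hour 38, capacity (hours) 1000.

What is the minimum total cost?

7300

Use providers in increasing cost order.
Supplier R (4): use full 1150 — 450 hours to go.
Take 450 from Supplier 11 at 6 to finish.
Supplier Q, Supplier F, Supplier 12, Supplier X, Supplier W: unused.
Cost = 1150×4 + 450×6 = 7300.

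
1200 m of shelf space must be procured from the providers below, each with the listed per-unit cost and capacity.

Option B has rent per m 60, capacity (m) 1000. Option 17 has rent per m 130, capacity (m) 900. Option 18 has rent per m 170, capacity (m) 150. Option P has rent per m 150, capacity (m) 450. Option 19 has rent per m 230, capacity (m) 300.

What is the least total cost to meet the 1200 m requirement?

Cheapest first:
Option B (60): use full 1000 — 200 m to go.
Option 17 at 130: take 200 of its 900 — requirement met.
Option P, Option 18, Option 19: unused.
Cost = 1000×60 + 200×130 = 86000.

86000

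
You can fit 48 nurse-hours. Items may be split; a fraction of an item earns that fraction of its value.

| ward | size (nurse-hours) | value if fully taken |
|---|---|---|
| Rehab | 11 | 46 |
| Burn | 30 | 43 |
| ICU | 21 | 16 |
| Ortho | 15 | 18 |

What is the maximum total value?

97.4

Best value per unit of size first: Rehab 46/11≈4.18, Burn 43/30≈1.43, Ortho 18/15≈1.2, ICU 16/21≈0.762.
Take all of Rehab (11 nurse-hours, value 46) ; 37 nurse-hours left.
All 30 nurse-hours of Burn fit (value 43) ; 7 remain.
Fill the last 7 nurse-hours with part of Ortho: 7/15 of it earns 8.4.
Total value = 97.4.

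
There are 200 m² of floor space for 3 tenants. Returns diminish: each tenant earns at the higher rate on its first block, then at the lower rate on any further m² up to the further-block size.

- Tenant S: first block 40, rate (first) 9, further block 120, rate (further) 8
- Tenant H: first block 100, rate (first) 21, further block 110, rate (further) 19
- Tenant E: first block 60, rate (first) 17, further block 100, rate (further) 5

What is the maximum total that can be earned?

4000

Order all 6 blocks by rate: Tenant H/T1 21 > Tenant H/T2 19 > Tenant E/T1 17 > Tenant S/T1 9 > Tenant S/T2 8 > Tenant E/T2 5.
Tenant H/T1 (21): +100 ; 100 left.
Tenant H/T2: +100 of 110 at 19; pool empty.
Total = 21×100 + 19×100 = 4000.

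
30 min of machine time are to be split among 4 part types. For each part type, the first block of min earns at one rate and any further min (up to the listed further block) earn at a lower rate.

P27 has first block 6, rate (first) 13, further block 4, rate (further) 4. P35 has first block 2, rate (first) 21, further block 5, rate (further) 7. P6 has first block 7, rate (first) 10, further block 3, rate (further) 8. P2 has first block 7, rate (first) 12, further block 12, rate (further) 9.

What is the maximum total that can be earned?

Treat each block as its own option and order by rate: P35/first 21 > P27/first 13 > P2/first 12 > P6/first 10 > P2/second 9 > P6/second 8 > P35/second 7 > P27/second 4.
Fill P35 first block (2 at 21) → 28 left.
P27/first (13): +6 → 22 left.
P2 first at 12: fill all 7 → 15 left.
P6 first at 10: fill all 7 → 8 left.
P2 second at 9: only 8 left, fill 8.
Total = 21×2 + 13×6 + 12×7 + 10×7 + 9×8 = 346.

346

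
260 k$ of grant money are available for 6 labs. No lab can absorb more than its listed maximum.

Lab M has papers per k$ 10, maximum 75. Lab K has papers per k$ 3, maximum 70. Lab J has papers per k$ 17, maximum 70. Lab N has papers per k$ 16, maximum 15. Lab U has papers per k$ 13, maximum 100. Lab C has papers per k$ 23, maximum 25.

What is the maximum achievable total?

3805

Order the labs by papers per k$: Lab C 23 > Lab J 17 > Lab N 16 > Lab U 13 > Lab M 10 > Lab K 3.
Lab C: +25 to 25 (cap) ; 235 left.
Give Lab J 70 to hit its cap of 70 ; 165 left.
Lab N: +15 to 15 (cap) ; 150 left.
Give Lab U 100 to hit its cap of 100 ; 50 left.
Only 50 left; Lab M takes them to reach 50.
Total = 10×50 + 17×70 + 16×15 + 13×100 + 23×25 = 3805.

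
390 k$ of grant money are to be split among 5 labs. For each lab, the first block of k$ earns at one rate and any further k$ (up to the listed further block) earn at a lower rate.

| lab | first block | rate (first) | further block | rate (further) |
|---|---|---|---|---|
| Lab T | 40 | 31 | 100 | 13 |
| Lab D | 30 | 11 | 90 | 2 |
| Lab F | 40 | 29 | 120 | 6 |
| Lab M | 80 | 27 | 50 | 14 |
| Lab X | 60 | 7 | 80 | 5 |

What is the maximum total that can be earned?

7240

Rank every tier by rate: Lab T/tier1 31 > Lab F/tier1 29 > Lab M/tier1 27 > Lab M/tier2 14 > Lab T/tier2 13 > Lab D/tier1 11 > Lab X/tier1 7 > Lab F/tier2 6 > Lab X/tier2 5 > Lab D/tier2 2.
Lab T tier1 at 31: fill all 40 ; 350 left.
Lab F/tier1 (29): +40 ; 310 left.
Lab M tier1 at 27: fill all 80 ; 230 left.
Fill Lab M tier2 block (50 at 14) ; 180 left.
Fill Lab T tier2 block (100 at 13) ; 80 left.
Lab D/tier1 (11): +30 ; 50 left.
Lab X/tier1: +50 of 60 at 7; pool empty.
Total = 31×40 + 29×40 + 27×80 + 14×50 + 13×100 + 11×30 + 7×50 = 7240.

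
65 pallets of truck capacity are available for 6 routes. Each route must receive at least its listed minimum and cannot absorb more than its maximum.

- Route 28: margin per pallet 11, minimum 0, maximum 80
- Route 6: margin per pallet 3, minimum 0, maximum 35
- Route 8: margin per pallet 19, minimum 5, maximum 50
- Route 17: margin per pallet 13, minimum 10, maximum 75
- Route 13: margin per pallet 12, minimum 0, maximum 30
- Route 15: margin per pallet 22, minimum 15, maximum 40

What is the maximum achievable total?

1295

Meeting every minimum uses 0+0+5+10+0+15 = 30 pallets, leaving 35.
Highest margin per pallet first: Route 15 22 > Route 8 19 > Route 17 13 > Route 13 12 > Route 28 11 > Route 6 3.
Give Route 15 25 more to hit its cap of 40 ; 10 left.
Only 10 left; Route 8 takes them to reach 15.
Total = 19×15 + 13×10 + 22×40 = 1295.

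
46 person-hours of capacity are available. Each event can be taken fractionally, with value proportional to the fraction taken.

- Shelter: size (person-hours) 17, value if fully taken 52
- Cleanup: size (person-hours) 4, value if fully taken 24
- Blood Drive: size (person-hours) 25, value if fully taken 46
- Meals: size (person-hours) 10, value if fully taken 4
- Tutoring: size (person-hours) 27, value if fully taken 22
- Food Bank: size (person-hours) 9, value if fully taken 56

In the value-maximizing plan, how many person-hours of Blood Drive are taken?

16

Sort by value density: Food Bank 56/9≈6.22, Cleanup 24/4≈6, Shelter 52/17≈3.06, Blood Drive 46/25≈1.84, Tutoring 22/27≈0.815, Meals 4/10≈0.4.
Food Bank: take in full, 9 person-hours for value 56 → 37 left.
Take all of Cleanup (4 person-hours, value 24) → 33 person-hours left.
Take all of Shelter (17 person-hours, value 52) → 16 person-hours left.
Only 16 person-hours remain; take 16/25 of Blood Drive for value 46×16/25 = 29.44.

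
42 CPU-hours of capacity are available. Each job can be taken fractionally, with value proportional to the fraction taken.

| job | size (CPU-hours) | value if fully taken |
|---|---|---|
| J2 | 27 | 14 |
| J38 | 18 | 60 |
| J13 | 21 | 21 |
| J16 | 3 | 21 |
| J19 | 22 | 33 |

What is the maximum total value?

Best value per unit of size first: J16 21/3≈7, J38 60/18≈3.33, J19 33/22≈1.5, J13 21/21≈1, J2 14/27≈0.519.
All 3 CPU-hours of J16 fit (value 21) → 39 remain.
All 18 CPU-hours of J38 fit (value 60) → 21 remain.
21 CPU-hours left: a 21/22 share of J19 gives 33×21/22 = 31.5.
Total value = 112.5.

112.5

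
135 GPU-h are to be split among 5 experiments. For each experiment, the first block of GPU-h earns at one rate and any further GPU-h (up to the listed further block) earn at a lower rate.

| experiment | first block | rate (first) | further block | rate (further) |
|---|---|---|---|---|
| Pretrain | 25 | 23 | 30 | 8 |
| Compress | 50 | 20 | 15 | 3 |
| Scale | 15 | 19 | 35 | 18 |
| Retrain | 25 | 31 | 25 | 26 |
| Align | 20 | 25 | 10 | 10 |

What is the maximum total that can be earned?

Rank every tier by rate: Retrain/T1 31 > Retrain/T2 26 > Align/T1 25 > Pretrain/T1 23 > Compress/T1 20 > Scale/T1 19 > Scale/T2 18 > Align/T2 10 > Pretrain/T2 8 > Compress/T2 3.
Retrain/T1 (31): +25 — 110 left.
Retrain T2 at 26: fill all 25 — 85 left.
Fill Align T1 block (20 at 25) — 65 left.
Pretrain/T1 (23): +25 — 40 left.
Compress T1 at 20: only 40 left, fill 40.
Total = 31×25 + 26×25 + 25×20 + 23×25 + 20×40 = 3300.

3300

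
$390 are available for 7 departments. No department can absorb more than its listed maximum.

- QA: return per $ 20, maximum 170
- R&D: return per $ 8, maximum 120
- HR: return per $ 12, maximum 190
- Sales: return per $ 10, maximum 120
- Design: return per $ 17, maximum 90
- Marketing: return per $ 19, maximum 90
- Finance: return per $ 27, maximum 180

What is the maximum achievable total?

9020

Rank by return per $: Finance 27 > QA 20 > Marketing 19 > Design 17 > HR 12 > Sales 10 > R&D 8.
Give Finance 180 to hit its cap of 180 ; 210 left.
QA takes 170 to reach its cap of 170 ; 40 left.
Marketing: +40 (room for 90) → 40. Pool exhausted.
Total = 20×170 + 19×40 + 27×180 = 9020.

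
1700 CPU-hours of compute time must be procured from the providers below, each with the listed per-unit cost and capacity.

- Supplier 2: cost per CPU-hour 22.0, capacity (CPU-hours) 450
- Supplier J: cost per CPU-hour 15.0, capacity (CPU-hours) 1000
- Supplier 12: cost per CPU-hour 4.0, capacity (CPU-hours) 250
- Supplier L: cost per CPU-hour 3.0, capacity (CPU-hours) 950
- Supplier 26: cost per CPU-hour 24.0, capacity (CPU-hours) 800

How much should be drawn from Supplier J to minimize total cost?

Cheapest first:
Supplier L at 3.0: take all 950 CPU-hours — 750 still needed.
Take 250 from Supplier 12 at 4.0 — need 500 more.
Supplier J (15.0): take the remaining 500 — done.
Supplier 2, Supplier 26: unused.

500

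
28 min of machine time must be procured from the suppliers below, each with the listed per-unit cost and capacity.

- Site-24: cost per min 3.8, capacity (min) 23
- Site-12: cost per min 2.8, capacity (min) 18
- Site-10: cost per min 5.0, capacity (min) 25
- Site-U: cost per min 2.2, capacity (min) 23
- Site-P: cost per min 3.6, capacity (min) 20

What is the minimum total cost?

Fill from the cheapest supplier first.
Site-U at 2.2: take all 23 min → 5 still needed.
Take 5 from Site-12 at 2.8 to finish.
Site-P, Site-24, Site-10: unused.
Cost = 23×2.2 + 5×2.8 = 64.6.

64.6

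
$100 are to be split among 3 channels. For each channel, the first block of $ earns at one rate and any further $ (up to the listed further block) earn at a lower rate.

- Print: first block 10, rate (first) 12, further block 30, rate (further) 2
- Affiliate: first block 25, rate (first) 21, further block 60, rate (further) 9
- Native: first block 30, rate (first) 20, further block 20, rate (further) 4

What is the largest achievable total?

1560

Rank every tier by rate: Affiliate/T1 21 > Native/T1 20 > Print/T1 12 > Affiliate/T2 9 > Native/T2 4 > Print/T2 2.
Affiliate/T1 (21): +25 ; 75 left.
Native T1 at 20: fill all 30 ; 45 left.
Fill Print T1 block (10 at 12) ; 35 left.
35 remain; put them into Affiliate T2 at 9.
Total = 21×25 + 20×30 + 12×10 + 9×35 = 1560.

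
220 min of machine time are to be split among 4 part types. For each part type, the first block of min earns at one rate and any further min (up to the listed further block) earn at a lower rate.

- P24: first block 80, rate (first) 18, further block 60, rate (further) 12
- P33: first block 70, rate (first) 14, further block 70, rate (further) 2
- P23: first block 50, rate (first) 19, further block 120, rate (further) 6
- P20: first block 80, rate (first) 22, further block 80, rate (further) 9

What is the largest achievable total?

Rank every tier by rate: P20/tier1 22 > P23/tier1 19 > P24/tier1 18 > P33/tier1 14 > P24/tier2 12 > P20/tier2 9 > P23/tier2 6 > P33/tier2 2.
P20/tier1 (22): +80 ; 140 left.
Fill P23 tier1 block (50 at 19) ; 90 left.
P24/tier1 (18): +80 ; 10 left.
10 remain; put them into P33 tier1 at 14.
Total = 22×80 + 19×50 + 18×80 + 14×10 = 4290.

4290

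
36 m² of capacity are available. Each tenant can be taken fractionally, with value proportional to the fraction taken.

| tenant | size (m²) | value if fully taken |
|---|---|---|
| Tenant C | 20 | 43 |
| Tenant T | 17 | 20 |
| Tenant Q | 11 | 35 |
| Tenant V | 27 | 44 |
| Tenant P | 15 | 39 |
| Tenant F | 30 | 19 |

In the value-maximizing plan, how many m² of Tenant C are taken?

Sort by value density: Tenant Q 35/11≈3.18, Tenant P 39/15≈2.6, Tenant C 43/20≈2.15, Tenant V 44/27≈1.63, Tenant T 20/17≈1.18, Tenant F 19/30≈0.633.
All 11 m² of Tenant Q fit (value 35) ; 25 remain.
All 15 m² of Tenant P fit (value 39) ; 10 remain.
Fill the last 10 m² with part of Tenant C: 10/20 of it earns 21.5.

10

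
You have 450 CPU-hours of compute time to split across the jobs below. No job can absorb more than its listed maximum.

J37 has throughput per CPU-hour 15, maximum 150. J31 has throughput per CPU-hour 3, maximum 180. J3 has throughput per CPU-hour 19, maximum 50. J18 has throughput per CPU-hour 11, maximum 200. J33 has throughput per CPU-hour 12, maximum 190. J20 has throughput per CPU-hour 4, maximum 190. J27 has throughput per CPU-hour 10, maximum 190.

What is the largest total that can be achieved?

6140

Rank by throughput per CPU-hour: J3 19 > J37 15 > J33 12 > J18 11 > J27 10 > J20 4 > J31 3.
J3 takes 50 to reach its cap of 50 → 400 left.
J37: +150 to 150 (cap) → 250 left.
Give J33 190 to hit its cap of 190 → 60 left.
J18: +60 (room for 200) → 60. Pool exhausted.
Total = 15×150 + 19×50 + 11×60 + 12×190 = 6140.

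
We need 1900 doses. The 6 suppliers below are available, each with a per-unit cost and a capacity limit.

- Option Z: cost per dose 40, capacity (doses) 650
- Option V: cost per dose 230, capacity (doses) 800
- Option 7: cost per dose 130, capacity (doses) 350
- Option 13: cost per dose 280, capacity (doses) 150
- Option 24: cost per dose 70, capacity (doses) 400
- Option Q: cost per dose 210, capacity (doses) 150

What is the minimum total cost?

211500

Fill from the cheapest supplier first.
Option Z (40): use full 650 → 1250 doses to go.
Option 24 at 70: take all 400 doses → 850 still needed.
Option 7 at 130: take all 350 doses → 500 still needed.
Take 150 from Option Q at 210 → need 350 more.
Option V (230): take the remaining 350 → done.
Option 13: unused.
Cost = 650×40 + 400×70 + 350×130 + 150×210 + 350×230 = 211500.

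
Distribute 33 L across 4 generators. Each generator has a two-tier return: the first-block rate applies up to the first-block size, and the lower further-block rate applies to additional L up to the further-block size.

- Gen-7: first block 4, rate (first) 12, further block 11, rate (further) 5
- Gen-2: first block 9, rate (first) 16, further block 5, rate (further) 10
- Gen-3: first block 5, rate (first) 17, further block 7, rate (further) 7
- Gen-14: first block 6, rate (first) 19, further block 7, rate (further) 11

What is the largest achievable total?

488

Order all 8 blocks by rate: Gen-14/tier1 19 > Gen-3/tier1 17 > Gen-2/tier1 16 > Gen-7/tier1 12 > Gen-14/tier2 11 > Gen-2/tier2 10 > Gen-3/tier2 7 > Gen-7/tier2 5.
Gen-14/tier1 (19): +6 — 27 left.
Fill Gen-3 tier1 block (5 at 17) — 22 left.
Gen-2 tier1 at 16: fill all 9 — 13 left.
Fill Gen-7 tier1 block (4 at 12) — 9 left.
Gen-14/tier2 (11): +7 — 2 left.
Gen-2 tier2 at 10: only 2 left, fill 2.
Total = 19×6 + 17×5 + 16×9 + 12×4 + 11×7 + 10×2 = 488.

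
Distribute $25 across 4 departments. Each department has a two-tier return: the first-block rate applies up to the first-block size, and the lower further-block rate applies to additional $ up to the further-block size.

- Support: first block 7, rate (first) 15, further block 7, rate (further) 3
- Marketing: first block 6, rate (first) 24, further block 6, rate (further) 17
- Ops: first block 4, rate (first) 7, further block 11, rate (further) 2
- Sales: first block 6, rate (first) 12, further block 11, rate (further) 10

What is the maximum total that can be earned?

Rank every tier by rate: Marketing/first 24 > Marketing/second 17 > Support/first 15 > Sales/first 12 > Sales/second 10 > Ops/first 7 > Support/second 3 > Ops/second 2.
Marketing/first (24): +6 → 19 left.
Marketing second at 17: fill all 6 → 13 left.
Fill Support first block (7 at 15) → 6 left.
Sales first at 12: fill all 6 → 0 left.
Total = 24×6 + 17×6 + 15×7 + 12×6 = 423.

423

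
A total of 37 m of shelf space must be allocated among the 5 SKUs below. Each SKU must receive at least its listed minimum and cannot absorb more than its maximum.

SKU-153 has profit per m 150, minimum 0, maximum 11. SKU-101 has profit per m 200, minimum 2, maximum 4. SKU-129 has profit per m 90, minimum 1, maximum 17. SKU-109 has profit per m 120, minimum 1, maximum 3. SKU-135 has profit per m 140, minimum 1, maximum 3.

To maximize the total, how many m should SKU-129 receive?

Meeting every minimum uses 0+2+1+1+1 = 5 m, leaving 32.
Rank by profit per m: SKU-101 200 > SKU-153 150 > SKU-135 140 > SKU-109 120 > SKU-129 90.
Give SKU-101 2 more to hit its cap of 4 — 30 left.
Give SKU-153 11 more to hit its cap of 11 — 19 left.
Give SKU-135 2 more to hit its cap of 3 — 17 left.
SKU-109: +2 to 3 (cap) — 15 left.
SKU-129: +15 (room for 16) → 16. Pool exhausted.

16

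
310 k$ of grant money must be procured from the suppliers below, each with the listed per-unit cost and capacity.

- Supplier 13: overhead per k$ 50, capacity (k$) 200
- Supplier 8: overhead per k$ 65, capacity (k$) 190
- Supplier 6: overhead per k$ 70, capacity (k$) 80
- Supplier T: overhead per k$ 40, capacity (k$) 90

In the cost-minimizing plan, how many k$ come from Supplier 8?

20

Fill from the cheapest supplier first.
Take 90 from Supplier T at 40 → need 220 more.
Supplier 13 (50): use full 200 → 20 k$ to go.
Supplier 8 (65): take the remaining 20 → done.
Supplier 6: unused.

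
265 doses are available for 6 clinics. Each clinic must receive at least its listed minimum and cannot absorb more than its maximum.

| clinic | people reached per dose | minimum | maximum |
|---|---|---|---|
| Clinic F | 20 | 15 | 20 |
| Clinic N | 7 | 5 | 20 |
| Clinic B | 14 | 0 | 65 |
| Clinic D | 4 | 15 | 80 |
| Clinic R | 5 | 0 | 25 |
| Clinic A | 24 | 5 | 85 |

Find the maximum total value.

3815

Meeting every minimum uses 15+5+0+15+0+5 = 40 doses, leaving 225.
Rank by people reached per dose: Clinic A 24 > Clinic F 20 > Clinic B 14 > Clinic N 7 > Clinic R 5 > Clinic D 4.
Give Clinic A 80 more to hit its cap of 85 ; 145 left.
Clinic F takes 5 more to reach its cap of 20 ; 140 left.
Give Clinic B 65 more to hit its cap of 65 ; 75 left.
Clinic N takes 15 more to reach its cap of 20 ; 60 left.
Give Clinic R 25 more to hit its cap of 25 ; 35 left.
Clinic D has room for 65 more but only 35 remain, so it gets 50.
Total = 20×20 + 7×20 + 14×65 + 4×50 + 5×25 + 24×85 = 3815.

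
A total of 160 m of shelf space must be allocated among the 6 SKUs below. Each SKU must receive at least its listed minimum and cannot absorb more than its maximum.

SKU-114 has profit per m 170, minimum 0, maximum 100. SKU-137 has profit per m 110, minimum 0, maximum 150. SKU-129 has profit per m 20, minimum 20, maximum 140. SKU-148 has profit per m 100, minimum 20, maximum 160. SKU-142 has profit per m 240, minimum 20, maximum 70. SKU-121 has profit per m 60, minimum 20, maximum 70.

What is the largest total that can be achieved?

Meeting every minimum uses 0+0+20+20+20+20 = 80 m, leaving 80.
Rank by profit per m: SKU-142 240 > SKU-114 170 > SKU-137 110 > SKU-148 100 > SKU-121 60 > SKU-129 20.
Give SKU-142 50 more to hit its cap of 70 ; 30 left.
SKU-114 has room for 100 more but only 30 remain, so it gets 30.
Total = 170×30 + 20×20 + 100×20 + 240×70 + 60×20 = 25500.

25500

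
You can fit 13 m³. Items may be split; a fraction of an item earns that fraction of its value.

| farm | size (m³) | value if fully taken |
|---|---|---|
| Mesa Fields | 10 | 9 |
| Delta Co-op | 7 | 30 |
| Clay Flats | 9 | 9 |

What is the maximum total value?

Rank by value-to-size ratio: Delta Co-op 30/7≈4.29, Clay Flats 9/9≈1, Mesa Fields 9/10≈0.9.
Delta Co-op: take in full, 7 m³ for value 30 — 6 left.
6 m³ left: a 6/9 share of Clay Flats gives 9×6/9 = 6.
Total value = 36.

36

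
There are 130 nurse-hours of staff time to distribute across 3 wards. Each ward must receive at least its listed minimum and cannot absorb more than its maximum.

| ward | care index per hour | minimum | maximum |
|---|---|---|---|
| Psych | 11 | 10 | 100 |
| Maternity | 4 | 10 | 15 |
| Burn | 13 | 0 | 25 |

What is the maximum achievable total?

Meeting every minimum uses 10+10+0 = 20 nurse-hours, leaving 110.
Highest care index per hour first: Burn 13 > Psych 11 > Maternity 4.
Burn takes 25 more to reach its cap of 25 — 85 left.
Psych: +85 (room for 90) → 95. Pool exhausted.
Total = 11×95 + 4×10 + 13×25 = 1410.

1410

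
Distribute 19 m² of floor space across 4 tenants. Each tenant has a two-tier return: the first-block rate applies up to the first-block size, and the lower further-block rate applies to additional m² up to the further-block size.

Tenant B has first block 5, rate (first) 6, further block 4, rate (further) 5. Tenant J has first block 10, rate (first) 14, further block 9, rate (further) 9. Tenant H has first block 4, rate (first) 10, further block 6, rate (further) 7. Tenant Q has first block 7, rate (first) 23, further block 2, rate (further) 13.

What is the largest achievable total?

Treat each block as its own option and order by rate: Tenant Q/T1 23 > Tenant J/T1 14 > Tenant Q/T2 13 > Tenant H/T1 10 > Tenant J/T2 9 > Tenant H/T2 7 > Tenant B/T1 6 > Tenant B/T2 5.
Tenant Q/T1 (23): +7 → 12 left.
Fill Tenant J T1 block (10 at 14) → 2 left.
Tenant Q T2 at 13: fill all 2 → 0 left.
Total = 23×7 + 14×10 + 13×2 = 327.

327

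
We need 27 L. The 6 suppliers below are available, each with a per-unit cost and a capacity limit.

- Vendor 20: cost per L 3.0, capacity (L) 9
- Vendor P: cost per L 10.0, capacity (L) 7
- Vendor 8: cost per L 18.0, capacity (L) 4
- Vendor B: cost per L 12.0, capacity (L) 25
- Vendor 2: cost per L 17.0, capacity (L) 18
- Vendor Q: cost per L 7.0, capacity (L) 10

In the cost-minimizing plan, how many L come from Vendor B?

1

Use suppliers in increasing cost order.
Vendor 20 at 3.0: take all 9 L — 18 still needed.
Vendor Q (7.0): use full 10 — 8 L to go.
Vendor P at 10.0: take all 7 L — 1 still needed.
Vendor B (12.0): take the remaining 1 — done.
Vendor 2, Vendor 8: unused.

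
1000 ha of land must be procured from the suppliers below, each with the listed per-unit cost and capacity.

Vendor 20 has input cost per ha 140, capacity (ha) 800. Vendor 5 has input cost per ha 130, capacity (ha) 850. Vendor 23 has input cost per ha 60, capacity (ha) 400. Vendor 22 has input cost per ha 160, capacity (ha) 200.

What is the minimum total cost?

Cheapest first:
Vendor 23 (60): use full 400 — 600 ha to go.
Take 600 from Vendor 5 at 130 to finish.
Vendor 20, Vendor 22: unused.
Cost = 400×60 + 600×130 = 102000.

102000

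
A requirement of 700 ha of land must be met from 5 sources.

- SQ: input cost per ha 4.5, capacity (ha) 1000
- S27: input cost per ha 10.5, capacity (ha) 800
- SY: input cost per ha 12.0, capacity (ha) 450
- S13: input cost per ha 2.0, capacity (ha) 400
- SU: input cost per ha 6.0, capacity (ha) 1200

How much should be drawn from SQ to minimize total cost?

Use sources in increasing cost order.
Take 400 from S13 at 2.0 → need 300 more.
SQ (4.5): take the remaining 300 → done.
SU, S27, SY: unused.

300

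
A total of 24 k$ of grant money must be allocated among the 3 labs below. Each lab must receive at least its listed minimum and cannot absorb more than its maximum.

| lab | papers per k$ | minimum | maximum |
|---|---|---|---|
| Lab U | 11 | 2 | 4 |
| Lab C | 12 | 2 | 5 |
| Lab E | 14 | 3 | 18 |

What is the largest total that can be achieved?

Meeting every minimum uses 2+2+3 = 7 k$, leaving 17.
Highest papers per k$ first: Lab E 14 > Lab C 12 > Lab U 11.
Lab E: +15 to 18 (cap) — 2 left.
Lab C has room for 3 more but only 2 remain, so it gets 4.
Total = 11×2 + 12×4 + 14×18 = 322.

322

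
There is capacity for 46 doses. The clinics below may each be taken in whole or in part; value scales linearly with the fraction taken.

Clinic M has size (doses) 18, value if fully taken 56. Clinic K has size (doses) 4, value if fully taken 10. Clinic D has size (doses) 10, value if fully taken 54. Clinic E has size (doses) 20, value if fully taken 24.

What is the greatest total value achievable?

Rank by value-to-size ratio: Clinic D 54/10≈5.4, Clinic M 56/18≈3.11, Clinic K 10/4≈2.5, Clinic E 24/20≈1.2.
Take all of Clinic D (10 doses, value 54) ; 36 doses left.
Take all of Clinic M (18 doses, value 56) ; 18 doses left.
Take all of Clinic K (4 doses, value 10) ; 14 doses left.
Only 14 doses remain; take 14/20 of Clinic E for value 24×14/20 = 16.8.
Total value = 136.8.

136.8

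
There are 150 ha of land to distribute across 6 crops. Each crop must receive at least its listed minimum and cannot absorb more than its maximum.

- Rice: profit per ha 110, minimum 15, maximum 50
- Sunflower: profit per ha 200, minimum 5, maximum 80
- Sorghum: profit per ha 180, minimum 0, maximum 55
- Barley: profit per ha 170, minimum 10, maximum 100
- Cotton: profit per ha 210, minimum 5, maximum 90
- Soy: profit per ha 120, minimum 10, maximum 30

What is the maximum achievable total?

Meeting every minimum uses 15+5+0+10+5+10 = 45 ha, leaving 105.
Rank by profit per ha: Cotton 210 > Sunflower 200 > Sorghum 180 > Barley 170 > Soy 120 > Rice 110.
Give Cotton 85 more to hit its cap of 90 → 20 left.
Sunflower has room for 75 more but only 20 remain, so it gets 25.
Total = 110×15 + 200×25 + 170×10 + 210×90 + 120×10 = 28450.

28450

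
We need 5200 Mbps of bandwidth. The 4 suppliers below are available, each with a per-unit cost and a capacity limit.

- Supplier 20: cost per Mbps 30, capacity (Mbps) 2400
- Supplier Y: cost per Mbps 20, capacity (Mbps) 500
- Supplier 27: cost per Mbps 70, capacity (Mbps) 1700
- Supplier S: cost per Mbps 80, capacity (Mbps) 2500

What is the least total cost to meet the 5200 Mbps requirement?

249000

Fill from the cheapest supplier first.
Take 500 from Supplier Y at 20 ; need 4700 more.
Supplier 20 (30): use full 2400 ; 2300 Mbps to go.
Supplier 27 at 70: take all 1700 Mbps ; 600 still needed.
Take 600 from Supplier S at 80 to finish.
Cost = 500×20 + 2400×30 + 1700×70 + 600×80 = 249000.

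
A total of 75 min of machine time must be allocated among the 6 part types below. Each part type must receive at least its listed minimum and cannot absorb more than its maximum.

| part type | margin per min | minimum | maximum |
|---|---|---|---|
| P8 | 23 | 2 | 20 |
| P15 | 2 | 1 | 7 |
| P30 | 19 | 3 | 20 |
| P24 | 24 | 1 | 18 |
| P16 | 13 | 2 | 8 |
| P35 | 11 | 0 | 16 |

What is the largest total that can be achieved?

Meeting every minimum uses 2+1+3+1+2+0 = 9 min, leaving 66.
Rank by margin per min: P24 24 > P8 23 > P30 19 > P16 13 > P35 11 > P15 2.
P24 takes 17 more to reach its cap of 18 → 49 left.
Give P8 18 more to hit its cap of 20 → 31 left.
P30 takes 17 more to reach its cap of 20 → 14 left.
P16 takes 6 more to reach its cap of 8 → 8 left.
Only 8 left; P35 takes them to reach 8.
Total = 23×20 + 2×1 + 19×20 + 24×18 + 13×8 + 11×8 = 1466.

1466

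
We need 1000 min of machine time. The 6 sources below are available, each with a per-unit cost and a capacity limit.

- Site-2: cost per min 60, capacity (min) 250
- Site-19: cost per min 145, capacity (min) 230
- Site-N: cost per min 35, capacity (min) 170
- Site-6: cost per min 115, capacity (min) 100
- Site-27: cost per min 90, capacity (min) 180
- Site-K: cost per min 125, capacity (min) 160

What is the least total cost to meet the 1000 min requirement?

Cheapest first:
Site-N (35): use full 170 ; 830 min to go.
Site-2 at 60: take all 250 min ; 580 still needed.
Take 180 from Site-27 at 90 ; need 400 more.
Take 100 from Site-6 at 115 ; need 300 more.
Take 160 from Site-K at 125 ; need 140 more.
Site-19 (145): take the remaining 140 ; done.
Cost = 170×35 + 250×60 + 180×90 + 100×115 + 160×125 + 140×145 = 88950.

88950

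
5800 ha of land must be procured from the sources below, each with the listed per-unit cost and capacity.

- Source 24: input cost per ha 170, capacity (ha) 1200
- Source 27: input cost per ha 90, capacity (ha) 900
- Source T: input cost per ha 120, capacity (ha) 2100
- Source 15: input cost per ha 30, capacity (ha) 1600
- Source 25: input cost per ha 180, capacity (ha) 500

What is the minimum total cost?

Use sources in increasing cost order.
Take 1600 from Source 15 at 30 — need 4200 more.
Source 27 at 90: take all 900 ha — 3300 still needed.
Source T at 120: take all 2100 ha — 1200 still needed.
Source 24 at 170: take all 1200 ha — 0 still needed.
Source 25: unused.
Cost = 1600×30 + 900×90 + 2100×120 + 1200×170 = 585000.

585000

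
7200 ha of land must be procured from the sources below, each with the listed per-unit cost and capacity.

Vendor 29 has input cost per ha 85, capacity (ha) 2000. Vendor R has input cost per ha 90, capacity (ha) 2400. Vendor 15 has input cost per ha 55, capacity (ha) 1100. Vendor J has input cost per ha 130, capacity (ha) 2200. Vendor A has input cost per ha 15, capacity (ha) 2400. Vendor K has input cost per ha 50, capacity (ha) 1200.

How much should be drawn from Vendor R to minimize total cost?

Cheapest first:
Take 2400 from Vendor A at 15 — need 4800 more.
Vendor K at 50: take all 1200 ha — 3600 still needed.
Take 1100 from Vendor 15 at 55 — need 2500 more.
Vendor 29 at 85: take all 2000 ha — 500 still needed.
Vendor R at 90: take 500 of its 2400 — requirement met.
Vendor J: unused.

500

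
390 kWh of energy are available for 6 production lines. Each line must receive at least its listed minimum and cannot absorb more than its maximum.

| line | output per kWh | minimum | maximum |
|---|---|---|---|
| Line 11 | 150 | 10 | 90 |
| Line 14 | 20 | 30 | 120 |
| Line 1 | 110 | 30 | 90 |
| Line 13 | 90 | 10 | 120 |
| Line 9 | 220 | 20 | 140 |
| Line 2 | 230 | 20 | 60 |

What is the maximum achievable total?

Meeting every minimum uses 10+30+30+10+20+20 = 120 kWh, leaving 270.
Order the production lines by output per kWh: Line 2 230 > Line 9 220 > Line 11 150 > Line 1 110 > Line 13 90 > Line 14 20.
Line 2: +40 to 60 (cap) — 230 left.
Line 9 takes 120 more to reach its cap of 140 — 110 left.
Line 11: +80 to 90 (cap) — 30 left.
Only 30 left; Line 1 takes them to reach 60.
Total = 150×90 + 20×30 + 110×60 + 90×10 + 220×140 + 230×60 = 66200.

66200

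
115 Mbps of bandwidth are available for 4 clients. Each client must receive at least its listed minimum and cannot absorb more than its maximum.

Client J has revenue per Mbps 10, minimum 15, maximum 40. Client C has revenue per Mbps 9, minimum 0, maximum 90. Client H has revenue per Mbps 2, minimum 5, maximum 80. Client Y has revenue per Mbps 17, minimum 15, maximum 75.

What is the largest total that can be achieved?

Meeting every minimum uses 15+0+5+15 = 35 Mbps, leaving 80.
Highest revenue per Mbps first: Client Y 17 > Client J 10 > Client C 9 > Client H 2.
Client Y: +60 to 75 (cap) — 20 left.
Only 20 left; Client J takes them to reach 35.
Total = 10×35 + 2×5 + 17×75 = 1635.

1635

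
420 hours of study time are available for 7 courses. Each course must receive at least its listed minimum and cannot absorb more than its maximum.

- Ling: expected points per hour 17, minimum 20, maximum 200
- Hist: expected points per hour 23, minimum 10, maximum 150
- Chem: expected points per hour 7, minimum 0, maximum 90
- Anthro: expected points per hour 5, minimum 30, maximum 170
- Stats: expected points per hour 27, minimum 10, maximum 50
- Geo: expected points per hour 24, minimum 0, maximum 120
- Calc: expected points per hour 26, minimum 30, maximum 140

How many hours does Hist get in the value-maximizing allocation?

Meeting every minimum uses 20+10+0+30+10+0+30 = 100 hours, leaving 320.
Rank by expected points per hour: Stats 27 > Calc 26 > Geo 24 > Hist 23 > Ling 17 > Chem 7 > Anthro 5.
Stats takes 40 more to reach its cap of 50 ; 280 left.
Give Calc 110 more to hit its cap of 140 ; 170 left.
Give Geo 120 more to hit its cap of 120 ; 50 left.
Hist: +50 (room for 140) → 60. Pool exhausted.

60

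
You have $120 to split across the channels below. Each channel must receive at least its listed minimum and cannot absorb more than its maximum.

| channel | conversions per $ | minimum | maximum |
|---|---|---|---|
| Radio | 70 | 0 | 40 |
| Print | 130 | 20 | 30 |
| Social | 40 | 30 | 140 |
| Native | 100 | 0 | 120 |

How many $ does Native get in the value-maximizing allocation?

60

Meeting every minimum uses 0+20+30+0 = 50 $, leaving 70.
Order the channels by conversions per $: Print 130 > Native 100 > Radio 70 > Social 40.
Print takes 10 more to reach its cap of 30 — 60 left.
Native has room for 120 more but only 60 remain, so it gets 60.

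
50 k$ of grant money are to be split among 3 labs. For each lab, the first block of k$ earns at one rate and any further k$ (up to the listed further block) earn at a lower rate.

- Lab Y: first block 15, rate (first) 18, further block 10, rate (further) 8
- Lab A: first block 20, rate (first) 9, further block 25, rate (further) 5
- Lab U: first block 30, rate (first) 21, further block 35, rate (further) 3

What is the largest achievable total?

945

Rank every tier by rate: Lab U/tier1 21 > Lab Y/tier1 18 > Lab A/tier1 9 > Lab Y/tier2 8 > Lab A/tier2 5 > Lab U/tier2 3.
Fill Lab U tier1 block (30 at 21) → 20 left.
Lab Y tier1 at 18: fill all 15 → 5 left.
5 remain; put them into Lab A tier1 at 9.
Total = 21×30 + 18×15 + 9×5 = 945.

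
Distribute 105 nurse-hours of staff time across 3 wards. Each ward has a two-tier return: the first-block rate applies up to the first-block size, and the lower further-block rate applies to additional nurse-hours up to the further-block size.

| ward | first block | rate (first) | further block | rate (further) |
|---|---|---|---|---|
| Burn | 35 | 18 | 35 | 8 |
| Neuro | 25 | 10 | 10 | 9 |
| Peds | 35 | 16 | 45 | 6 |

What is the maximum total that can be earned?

1530

Treat each block as its own option and order by rate: Burn/first 18 > Peds/first 16 > Neuro/first 10 > Neuro/second 9 > Burn/second 8 > Peds/second 6.
Burn first at 18: fill all 35 ; 70 left.
Peds/first (16): +35 ; 35 left.
Neuro/first (10): +25 ; 10 left.
Fill Neuro second block (10 at 9) ; 0 left.
Total = 18×35 + 16×35 + 10×25 + 9×10 = 1530.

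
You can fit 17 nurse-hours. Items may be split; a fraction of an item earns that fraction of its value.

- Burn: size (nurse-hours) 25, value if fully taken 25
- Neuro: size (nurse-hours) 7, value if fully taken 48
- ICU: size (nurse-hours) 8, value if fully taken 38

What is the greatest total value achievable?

88

Sort by value density: Neuro 48/7≈6.86, ICU 38/8≈4.75, Burn 25/25≈1.
Take all of Neuro (7 nurse-hours, value 48) — 10 nurse-hours left.
All 8 nurse-hours of ICU fit (value 38) — 2 remain.
Fill the last 2 nurse-hours with part of Burn: 2/25 of it earns 2.
Total value = 88.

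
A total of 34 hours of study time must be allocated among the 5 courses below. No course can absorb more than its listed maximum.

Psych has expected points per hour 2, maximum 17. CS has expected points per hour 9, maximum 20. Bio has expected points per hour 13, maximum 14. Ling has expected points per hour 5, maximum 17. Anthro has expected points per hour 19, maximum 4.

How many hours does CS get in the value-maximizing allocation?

Order the courses by expected points per hour: Anthro 19 > Bio 13 > CS 9 > Ling 5 > Psych 2.
Anthro: +4 to 4 (cap) → 30 left.
Give Bio 14 to hit its cap of 14 → 16 left.
Only 16 left; CS takes them to reach 16.

16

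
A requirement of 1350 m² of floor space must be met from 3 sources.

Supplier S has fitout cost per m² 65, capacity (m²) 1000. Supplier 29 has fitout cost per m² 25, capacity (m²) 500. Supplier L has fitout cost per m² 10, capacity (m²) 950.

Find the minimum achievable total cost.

Use sources in increasing cost order.
Supplier L (10): use full 950 → 400 m² to go.
Take 400 from Supplier 29 at 25 to finish.
Supplier S: unused.
Cost = 950×10 + 400×25 = 19500.

19500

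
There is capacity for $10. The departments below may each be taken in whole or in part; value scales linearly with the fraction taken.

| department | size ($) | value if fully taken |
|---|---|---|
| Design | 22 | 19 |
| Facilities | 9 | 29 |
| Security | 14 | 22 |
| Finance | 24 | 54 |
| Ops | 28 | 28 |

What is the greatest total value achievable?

Rank by value-to-size ratio: Facilities 29/9≈3.22, Finance 54/24≈2.25, Security 22/14≈1.57, Ops 28/28≈1, Design 19/22≈0.864.
All 9 $ of Facilities fit (value 29) ; 1 remain.
1 $ left: a 1/24 share of Finance gives 54×1/24 = 2.25.
Total value = 31.25.

31.25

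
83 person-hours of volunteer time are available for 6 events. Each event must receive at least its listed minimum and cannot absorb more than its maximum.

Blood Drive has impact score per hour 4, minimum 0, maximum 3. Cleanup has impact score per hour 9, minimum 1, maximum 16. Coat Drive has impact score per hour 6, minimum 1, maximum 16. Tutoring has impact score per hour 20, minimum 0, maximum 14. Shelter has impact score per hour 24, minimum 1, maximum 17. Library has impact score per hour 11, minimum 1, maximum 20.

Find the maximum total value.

1148

Meeting every minimum uses 0+1+1+0+1+1 = 4 person-hours, leaving 79.
Highest impact score per hour first: Shelter 24 > Tutoring 20 > Library 11 > Cleanup 9 > Coat Drive 6 > Blood Drive 4.
Shelter: +16 to 17 (cap) — 63 left.
Tutoring: +14 to 14 (cap) — 49 left.
Library: +19 to 20 (cap) — 30 left.
Cleanup: +15 to 16 (cap) — 15 left.
Coat Drive: +15 to 16 (cap) — 0 left.
Total = 9×16 + 6×16 + 20×14 + 24×17 + 11×20 = 1148.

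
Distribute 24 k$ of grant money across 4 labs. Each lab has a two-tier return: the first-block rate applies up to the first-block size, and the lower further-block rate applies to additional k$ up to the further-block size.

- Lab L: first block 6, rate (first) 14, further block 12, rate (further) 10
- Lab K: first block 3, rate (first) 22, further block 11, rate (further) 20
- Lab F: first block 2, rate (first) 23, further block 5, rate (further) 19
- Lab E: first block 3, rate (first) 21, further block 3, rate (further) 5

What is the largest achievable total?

Treat each block as its own option and order by rate: Lab F/first 23 > Lab K/first 22 > Lab E/first 21 > Lab K/second 20 > Lab F/second 19 > Lab L/first 14 > Lab L/second 10 > Lab E/second 5.
Lab F/first (23): +2 — 22 left.
Lab K/first (22): +3 — 19 left.
Lab E/first (21): +3 — 16 left.
Fill Lab K second block (11 at 20) — 5 left.
Lab F second at 19: fill all 5 — 0 left.
Total = 23×2 + 22×3 + 21×3 + 20×11 + 19×5 = 490.

490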